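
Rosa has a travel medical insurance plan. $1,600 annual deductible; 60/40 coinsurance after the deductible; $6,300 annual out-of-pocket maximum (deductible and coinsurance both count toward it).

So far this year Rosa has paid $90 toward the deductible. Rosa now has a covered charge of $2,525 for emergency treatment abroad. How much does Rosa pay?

$1,916

$90 of the $1,600 deductible is already met, leaving $1,510.
After the $1,510 deductible portion, $2,525 − $1,510 = $1,015 is subject to coinsurance.
Coinsurance: $1,015 × 40% = $406.
Traveler responsibility before any cap: $1,510 + $406 = $1,916.
Cumulative spending $90 + $1,916 = $2,006 stays under the $6,300 maximum.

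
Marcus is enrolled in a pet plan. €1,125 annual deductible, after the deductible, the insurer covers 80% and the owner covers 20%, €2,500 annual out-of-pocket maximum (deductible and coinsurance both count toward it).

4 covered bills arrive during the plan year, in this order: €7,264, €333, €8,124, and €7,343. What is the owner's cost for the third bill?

Claim 1 (€7,264): €1,125 to deductible, leaving €6,139; 20% of €6,139 = €1,227.80. Owner pays €2,352.80; OOP now €2,352.80.
Claim 2 (€333): 20% coinsurance on €333 = €66.60. Cost to owner: €66.60. OOP to date €2,419.40.
Claim 3 (€8,124): deductible met; 20% of €8,124 = €1,624.80. That would push OOP to €4,044.20, over the €2,500 cap, so owner pays €2,500 − €2,419.40 = €80.60.

€80.60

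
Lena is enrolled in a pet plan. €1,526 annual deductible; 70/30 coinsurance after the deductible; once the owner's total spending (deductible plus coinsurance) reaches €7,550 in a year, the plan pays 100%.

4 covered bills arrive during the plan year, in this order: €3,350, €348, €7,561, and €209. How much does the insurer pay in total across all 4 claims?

#1 (€3,350): €1,526 finishes the deductible; €1,824 goes to coinsurance; owner's 30% is €547.20. Cost to owner: €2,073.20. OOP to date €2,073.20. Plan pays €3,350 − €2,073.20 = €1,276.80.
#2 (€348): 30% coinsurance on €348 = €104.40. Cost to owner: €104.40. OOP to date €2,177.60. Plan pays €348 − €104.40 = €243.60.
#3 (€7,561): 30% coinsurance on €7,561 = €2,268.30. Cost to owner: €2,268.30. OOP to date €4,445.90. Plan pays €7,561 − €2,268.30 = €5,292.70.
#4 (€209): deductible met; 30% of €209 = €62.70. Owner pays €62.70; OOP now €4,508.60. Insurer: €209 − €62.70 = €146.30.
Insurer total = bills − owner's total = €11,468 − €4,508.60 = €6,959.40.

€6,959.40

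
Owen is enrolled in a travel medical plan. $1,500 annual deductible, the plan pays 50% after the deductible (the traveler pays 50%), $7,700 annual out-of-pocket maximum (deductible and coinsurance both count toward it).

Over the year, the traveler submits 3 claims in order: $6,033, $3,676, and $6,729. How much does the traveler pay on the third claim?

$2,095.50

#1 ($6,033): deductible takes $1,500, $4,533 remains; coinsurance $4,533 × 50% = $2,266.50. Cost to traveler: $3,766.50. OOP to date $3,766.50.
#2 ($3,676): deductible already satisfied, so traveler's share is 50% × $3,676 = $1,838. Traveler pays $1,838; OOP now $5,604.50.
#3 ($6,729): deductible already satisfied, so traveler's share is 50% × $6,729 = $3,364.50. Adding that to $5,604.50 gives $8,969, past the $7,700 cap; traveler pays only $7,700 − $5,604.50 = $2,095.50.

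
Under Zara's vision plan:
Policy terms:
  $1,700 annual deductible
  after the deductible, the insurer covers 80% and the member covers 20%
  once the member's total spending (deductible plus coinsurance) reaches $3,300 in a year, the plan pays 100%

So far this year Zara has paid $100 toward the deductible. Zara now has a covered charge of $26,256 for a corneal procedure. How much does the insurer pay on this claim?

Deductible still to meet: $1,700 − $100 = $1,600.
That leaves $26,256 − $1,600 = $24,656 for coinsurance.
20% of $24,656 = $4,931.20 falls to the member.
That puts the member's cost at $1,600 + $4,931.20 = $6,531.20 before any cap.
Adding $6,531.20 to the $100 already spent would give $6,631.20, which exceeds the $3,300 cap; the member pays just $3,300 − $100 = $3,200.
The plan picks up $26,256 − $3,200 = $23,056.

$23,056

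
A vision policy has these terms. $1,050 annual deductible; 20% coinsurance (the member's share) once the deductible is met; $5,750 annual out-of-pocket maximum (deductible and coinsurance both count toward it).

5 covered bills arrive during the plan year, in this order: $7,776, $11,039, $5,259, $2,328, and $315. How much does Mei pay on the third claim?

$1,051.80

Claim 1 — $7,776: $1,050 finishes the deductible; $6,726 goes to coinsurance; member's 20% is $1,345.20. Cost to member: $2,395.20. OOP to date $2,395.20.
Claim 2 — $11,039: deductible met; 20% of $11,039 = $2,207.80. Member pays $2,207.80; OOP now $4,603.
Claim 3 — $5,259: 20% coinsurance on $5,259 = $1,051.80. Member pays $1,051.80; OOP now $5,654.80.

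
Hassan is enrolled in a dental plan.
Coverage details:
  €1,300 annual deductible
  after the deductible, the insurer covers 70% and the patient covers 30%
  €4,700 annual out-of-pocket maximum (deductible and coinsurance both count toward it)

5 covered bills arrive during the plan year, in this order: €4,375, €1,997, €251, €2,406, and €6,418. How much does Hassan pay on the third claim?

€75.30

Claim 1 (€4,375): deductible takes €1,300, €3,075 remains; 30% of €3,075 = €922.50. Patient owes €2,222.50 (running OOP €2,222.50).
Claim 2 (€1,997): 30% coinsurance on €1,997 = €599.10. Cost to patient: €599.10. OOP to date €2,821.60.
Claim 3 (€251): 30% coinsurance on €251 = €75.30. Cost to patient: €75.30. OOP to date €2,896.90.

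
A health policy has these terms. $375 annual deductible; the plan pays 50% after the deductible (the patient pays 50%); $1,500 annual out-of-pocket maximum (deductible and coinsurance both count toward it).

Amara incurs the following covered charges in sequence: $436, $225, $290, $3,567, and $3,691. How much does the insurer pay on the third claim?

Claim 1 ($436): $375 finishes the deductible; $61 goes to coinsurance; 50% of $61 = $30.50. Patient pays $405.50; OOP now $405.50. Insurer: $436 − $405.50 = $30.50.
Claim 2 ($225): deductible already satisfied, so patient's share is 50% × $225 = $112.50. Patient owes $112.50 (running OOP $518). Insurer: $225 − $112.50 = $112.50.
Claim 3 ($290): deductible already satisfied, so patient's share is 50% × $290 = $145. Patient pays $145; OOP now $663. Plan pays $290 − $145 = $145.

$145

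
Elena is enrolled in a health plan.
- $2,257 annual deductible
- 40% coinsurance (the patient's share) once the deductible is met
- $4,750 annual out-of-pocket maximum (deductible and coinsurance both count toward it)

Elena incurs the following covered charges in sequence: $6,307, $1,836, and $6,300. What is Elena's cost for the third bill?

$138.60

#1 ($6,307): deductible takes $2,257, $4,050 remains; coinsurance $4,050 × 40% = $1,620. Patient owes $3,877 (running OOP $3,877).
#2 ($1,836): 40% coinsurance on $1,836 = $734.40. Cost to patient: $734.40. OOP to date $4,611.40.
#3 ($6,300): 40% coinsurance on $6,300 = $2,520. OOP would hit $7,131.40 > $4,750, so the cap limits the patient to $4,750 − $4,611.40 = $138.60.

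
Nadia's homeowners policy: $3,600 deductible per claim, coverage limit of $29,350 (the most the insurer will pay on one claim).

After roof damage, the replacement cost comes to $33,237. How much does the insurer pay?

$29,350

Subtract the deductible: $33,237 − $3,600 = $29,637.
The $29,350 per-incident cap binds; insurer pays $29,350.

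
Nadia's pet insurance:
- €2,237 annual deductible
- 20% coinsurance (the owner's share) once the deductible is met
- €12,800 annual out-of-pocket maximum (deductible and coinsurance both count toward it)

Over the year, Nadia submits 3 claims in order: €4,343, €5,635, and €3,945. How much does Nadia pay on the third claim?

€789

Claim 1 — €4,343: €2,237 finishes the deductible; €2,106 goes to coinsurance; 20% of €2,106 = €421.20. Cost to owner: €2,658.20. OOP to date €2,658.20.
Claim 2 — €5,635: 20% coinsurance on €5,635 = €1,127. Cost to owner: €1,127. OOP to date €3,785.20.
Claim 3 — €3,945: 20% coinsurance on €3,945 = €789. Owner owes €789 (running OOP €4,574.20).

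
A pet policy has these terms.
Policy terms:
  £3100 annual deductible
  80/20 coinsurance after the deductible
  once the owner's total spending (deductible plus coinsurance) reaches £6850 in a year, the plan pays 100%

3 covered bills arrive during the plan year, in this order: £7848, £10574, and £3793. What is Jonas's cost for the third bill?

Claim 1 (£7848): deductible takes £3100, £4748 remains; coinsurance £4748 × 20% = £949.60. Owner pays £4049.60; OOP now £4049.60.
Claim 2 (£10574): deductible already satisfied, so owner's share is 20% × £10574 = £2114.80. Cost to owner: £2114.80. OOP to date £6164.40.
Claim 3 (£3793): deductible already satisfied, so owner's share is 20% × £3793 = £758.60. Adding that to £6164.40 gives £6923, past the £6850 cap; owner pays only £6850 − £6164.40 = £685.60.

£685.60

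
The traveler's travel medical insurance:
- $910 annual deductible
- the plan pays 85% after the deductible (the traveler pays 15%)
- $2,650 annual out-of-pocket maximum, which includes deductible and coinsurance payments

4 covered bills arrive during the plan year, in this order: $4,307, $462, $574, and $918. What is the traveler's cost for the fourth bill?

$137.70

Claim 1 ($4,307): $910 to deductible, leaving $3,397; 15% of $3,397 = $509.55. Traveler pays $1,419.55; OOP now $1,419.55.
Claim 2 ($462): deductible met; 15% of $462 = $69.30. Traveler pays $69.30; OOP now $1,488.85.
Claim 3 ($574): deductible already satisfied, so traveler's share is 15% × $574 = $86.10. Traveler pays $86.10; OOP now $1,574.95.
Claim 4 ($918): deductible already satisfied, so traveler's share is 15% × $918 = $137.70. Traveler pays $137.70; OOP now $1,712.65.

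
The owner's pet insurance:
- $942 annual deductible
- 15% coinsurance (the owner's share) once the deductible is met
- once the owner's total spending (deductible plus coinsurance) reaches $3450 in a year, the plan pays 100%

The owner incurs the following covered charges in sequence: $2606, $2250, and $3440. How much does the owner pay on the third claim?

$516

Bill 1, $2606: deductible takes $942, $1664 remains; coinsurance $1664 × 15% = $249.60. Owner owes $1191.60 (running OOP $1191.60).
Bill 2, $2250: deductible already satisfied, so owner's share is 15% × $2250 = $337.50. Owner owes $337.50 (running OOP $1529.10).
Bill 3, $3440: deductible already satisfied, so owner's share is 15% × $3440 = $516. Cost to owner: $516. OOP to date $2045.10.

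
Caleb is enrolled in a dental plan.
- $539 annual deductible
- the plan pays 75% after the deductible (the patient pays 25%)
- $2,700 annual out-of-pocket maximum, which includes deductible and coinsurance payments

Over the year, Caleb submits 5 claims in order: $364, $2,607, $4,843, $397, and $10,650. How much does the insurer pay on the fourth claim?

Bill 1, $364: all of it applies to the deductible. Patient pays $364; OOP now $364. Plan pays $364 − $364 = $0.
Bill 2, $2,607: $175 finishes the deductible; $2,432 goes to coinsurance; 25% of $2,432 = $608. Cost to patient: $783. OOP to date $1,147. Insurer: $2,607 − $783 = $1,824.
Bill 3, $4,843: 25% coinsurance on $4,843 = $1,210.75. Cost to patient: $1,210.75. OOP to date $2,357.75. Insurer: $4,843 − $1,210.75 = $3,632.25.
Bill 4, $397: deductible already satisfied, so patient's share is 25% × $397 = $99.25. Patient owes $99.25 (running OOP $2,457). Plan pays $397 − $99.25 = $297.75.

$297.75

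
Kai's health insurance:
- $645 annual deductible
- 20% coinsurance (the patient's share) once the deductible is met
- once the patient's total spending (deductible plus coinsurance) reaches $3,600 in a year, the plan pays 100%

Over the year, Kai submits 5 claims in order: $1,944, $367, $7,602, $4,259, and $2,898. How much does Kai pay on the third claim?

Claim 1 ($1,944): $645 finishes the deductible; $1,299 goes to coinsurance; coinsurance $1,299 × 20% = $259.80. Patient owes $904.80 (running OOP $904.80).
Claim 2 ($367): 20% coinsurance on $367 = $73.40. Patient owes $73.40 (running OOP $978.20).
Claim 3 ($7,602): deductible already satisfied, so patient's share is 20% × $7,602 = $1,520.40. Cost to patient: $1,520.40. OOP to date $2,498.60.

$1,520.40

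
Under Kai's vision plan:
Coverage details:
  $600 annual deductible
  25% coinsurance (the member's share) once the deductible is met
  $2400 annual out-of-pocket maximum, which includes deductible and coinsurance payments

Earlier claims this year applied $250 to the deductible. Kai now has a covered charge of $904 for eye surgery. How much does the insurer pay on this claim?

Remaining deductible: $600 − $250 = $350.
The remaining $554 (= $904 − $350) moves to coinsurance.
Coinsurance: $554 × 25% = $138.50.
That puts the member's cost at $350 + $138.50 = $488.50 before any cap.
Cumulative spending $250 + $488.50 = $738.50 stays under the $2400 maximum.
Insurer pays the balance: $904 − $488.50 = $415.50.

$415.50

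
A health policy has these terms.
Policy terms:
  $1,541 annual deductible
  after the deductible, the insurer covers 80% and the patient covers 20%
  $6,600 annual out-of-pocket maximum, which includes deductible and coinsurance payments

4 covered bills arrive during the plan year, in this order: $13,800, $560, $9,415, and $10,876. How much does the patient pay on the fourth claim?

Claim 1 — $13,800: $1,541 to deductible, leaving $12,259; coinsurance $12,259 × 20% = $2,451.80. Patient pays $3,992.80; OOP now $3,992.80.
Claim 2 — $560: deductible met; 20% of $560 = $112. Patient owes $112 (running OOP $4,104.80).
Claim 3 — $9,415: deductible met; 20% of $9,415 = $1,883. Patient pays $1,883; OOP now $5,987.80.
Claim 4 — $10,876: deductible met; 20% of $10,876 = $2,175.20. Adding that to $5,987.80 gives $8,163, past the $6,600 cap; patient pays only $6,600 − $5,987.80 = $612.20.

$612.20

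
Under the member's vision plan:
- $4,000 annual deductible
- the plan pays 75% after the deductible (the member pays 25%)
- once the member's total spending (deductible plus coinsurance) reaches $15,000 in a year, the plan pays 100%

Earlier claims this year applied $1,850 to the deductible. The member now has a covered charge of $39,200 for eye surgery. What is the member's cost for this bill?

$1,850 of the $4,000 deductible is already met, leaving $2,150.
That leaves $39,200 − $2,150 = $37,050 for coinsurance.
25% of $37,050 = $9,262.50 falls to the member.
That puts the member's cost at $2,150 + $9,262.50 = $11,412.50 before any cap.
Cumulative spending $1,850 + $11,412.50 = $13,262.50 stays under the $15,000 maximum.

$11,412.50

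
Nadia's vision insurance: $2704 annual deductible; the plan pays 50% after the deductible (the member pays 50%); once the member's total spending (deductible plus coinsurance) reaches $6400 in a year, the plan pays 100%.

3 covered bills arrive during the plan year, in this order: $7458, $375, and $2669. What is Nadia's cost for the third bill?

$1131.50

Bill 1, $7458: $2704 to deductible, leaving $4754; member's 50% is $2377. Member pays $5081; OOP now $5081.
Bill 2, $375: deductible already satisfied, so member's share is 50% × $375 = $187.50. Member pays $187.50; OOP now $5268.50.
Bill 3, $2669: 50% coinsurance on $2669 = $1334.50. OOP would hit $6603 > $6400, so the cap limits the member to $6400 − $5268.50 = $1131.50.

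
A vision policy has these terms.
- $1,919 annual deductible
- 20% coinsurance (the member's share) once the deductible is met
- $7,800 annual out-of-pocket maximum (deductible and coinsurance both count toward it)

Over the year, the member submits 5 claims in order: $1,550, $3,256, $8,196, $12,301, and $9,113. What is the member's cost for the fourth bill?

#1 ($1,550): fully absorbed by the deductible. Member owes $1,550 (running OOP $1,550).
#2 ($3,256): $369 to deductible, leaving $2,887; member's 20% is $577.40. Member pays $946.40; OOP now $2,496.40.
#3 ($8,196): deductible met; 20% of $8,196 = $1,639.20. Cost to member: $1,639.20. OOP to date $4,135.60.
#4 ($12,301): deductible already satisfied, so member's share is 20% × $12,301 = $2,460.20. Cost to member: $2,460.20. OOP to date $6,595.80.

$2,460.20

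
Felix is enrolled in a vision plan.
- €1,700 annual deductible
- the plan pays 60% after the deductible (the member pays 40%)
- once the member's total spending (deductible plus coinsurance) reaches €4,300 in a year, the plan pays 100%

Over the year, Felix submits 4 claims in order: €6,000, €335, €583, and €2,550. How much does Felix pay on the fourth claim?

€512.80

#1 (€6,000): deductible takes €1,700, €4,300 remains; coinsurance €4,300 × 40% = €1,720. Member pays €3,420; OOP now €3,420.
#2 (€335): 40% coinsurance on €335 = €134. Member pays €134; OOP now €3,554.
#3 (€583): deductible met; 40% of €583 = €233.20. Cost to member: €233.20. OOP to date €3,787.20.
#4 (€2,550): deductible already satisfied, so member's share is 40% × €2,550 = €1,020. Adding that to €3,787.20 gives €4,807.20, past the €4,300 cap; member pays only €4,300 − €3,787.20 = €512.80.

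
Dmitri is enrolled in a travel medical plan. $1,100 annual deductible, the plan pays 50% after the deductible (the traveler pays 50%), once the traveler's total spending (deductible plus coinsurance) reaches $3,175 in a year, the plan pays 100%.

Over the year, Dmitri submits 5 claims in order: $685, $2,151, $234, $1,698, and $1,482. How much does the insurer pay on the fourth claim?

$849

Bill 1, $685: entire amount goes to the deductible. Traveler owes $685 (running OOP $685). Plan pays $685 − $685 = $0.
Bill 2, $2,151: $415 to deductible, leaving $1,736; 50% of $1,736 = $868. Traveler owes $1,283 (running OOP $1,968). Plan pays $2,151 − $1,283 = $868.
Bill 3, $234: 50% coinsurance on $234 = $117. Cost to traveler: $117. OOP to date $2,085. Plan pays $234 − $117 = $117.
Bill 4, $1,698: 50% coinsurance on $1,698 = $849. Cost to traveler: $849. OOP to date $2,934. Plan pays $1,698 − $849 = $849.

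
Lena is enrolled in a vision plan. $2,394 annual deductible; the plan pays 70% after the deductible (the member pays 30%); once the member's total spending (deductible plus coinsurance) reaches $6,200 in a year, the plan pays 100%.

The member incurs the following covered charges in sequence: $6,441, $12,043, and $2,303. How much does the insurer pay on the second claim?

$9,451.10

Bill 1, $6,441: $2,394 to deductible, leaving $4,047; member's 30% is $1,214.10. Member pays $3,608.10; OOP now $3,608.10. Insurer: $6,441 − $3,608.10 = $2,832.90.
Bill 2, $12,043: deductible already satisfied, so member's share is 30% × $12,043 = $3,612.90. That would push OOP to $7,221, over the $6,200 cap, so member pays $6,200 − $3,608.10 = $2,591.90. Plan pays $12,043 − $2,591.90 = $9,451.10.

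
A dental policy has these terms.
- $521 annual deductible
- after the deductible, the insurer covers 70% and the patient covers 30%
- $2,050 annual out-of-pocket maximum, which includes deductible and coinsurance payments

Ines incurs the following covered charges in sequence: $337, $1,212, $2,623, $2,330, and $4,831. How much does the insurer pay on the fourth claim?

$1,896.30

Bill 1, $337: entire amount goes to the deductible. Patient pays $337; OOP now $337. Insurer: $337 − $337 = $0.
Bill 2, $1,212: deductible takes $184, $1,028 remains; coinsurance $1,028 × 30% = $308.40. Cost to patient: $492.40. OOP to date $829.40. Insurer: $1,212 − $492.40 = $719.60.
Bill 3, $2,623: 30% coinsurance on $2,623 = $786.90. Cost to patient: $786.90. OOP to date $1,616.30. Plan pays $2,623 − $786.90 = $1,836.10.
Bill 4, $2,330: deductible met; 30% of $2,330 = $699. That would push OOP to $2,315.30, over the $2,050 cap, so patient pays $2,050 − $1,616.30 = $433.70. Plan pays $2,330 − $433.70 = $1,896.30.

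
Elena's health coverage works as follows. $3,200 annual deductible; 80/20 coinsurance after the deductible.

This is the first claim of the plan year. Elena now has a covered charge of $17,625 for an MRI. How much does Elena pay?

$6,085

Nothing has been paid toward the $3,200 deductible, so the first $3,200 of this charge is applied there.
That leaves $17,625 − $3,200 = $14,425 for coinsurance.
Patient's 20% share of $14,425 is $2,885.
That puts the patient's cost at $3,200 + $2,885 = $6,085.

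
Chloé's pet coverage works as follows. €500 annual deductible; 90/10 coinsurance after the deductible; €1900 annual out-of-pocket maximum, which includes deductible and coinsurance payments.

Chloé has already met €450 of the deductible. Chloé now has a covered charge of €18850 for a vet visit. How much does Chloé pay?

€450 of the €500 deductible is already met, leaving €50.
The remaining €18800 (= €18850 − €50) moves to coinsurance.
Coinsurance: €18800 × 10% = €1880.
So the owner owes €50 + €1880 = €1930 before any cap.
Adding €1930 to the €450 already spent would give €2380, which exceeds the €1900 cap; the owner pays just €1900 − €450 = €1450.

€1450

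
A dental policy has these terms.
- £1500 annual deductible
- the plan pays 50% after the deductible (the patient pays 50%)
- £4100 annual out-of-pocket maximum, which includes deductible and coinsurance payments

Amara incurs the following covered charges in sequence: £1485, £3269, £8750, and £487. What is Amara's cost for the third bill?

Claim 1 — £1485: fully absorbed by the deductible. Patient pays £1485; OOP now £1485.
Claim 2 — £3269: deductible takes £15, £3254 remains; coinsurance £3254 × 50% = £1627. Patient owes £1642 (running OOP £3127).
Claim 3 — £8750: 50% coinsurance on £8750 = £4375. That would push OOP to £7502, over the £4100 cap, so patient pays £4100 − £3127 = £973.

£973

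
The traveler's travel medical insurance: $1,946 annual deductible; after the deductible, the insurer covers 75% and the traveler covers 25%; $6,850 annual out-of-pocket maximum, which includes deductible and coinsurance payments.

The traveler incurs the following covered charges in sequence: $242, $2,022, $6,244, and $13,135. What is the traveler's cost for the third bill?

Claim 1 — $242: fully absorbed by the deductible. Traveler owes $242 (running OOP $242).
Claim 2 — $2,022: $1,704 to deductible, leaving $318; traveler's 25% is $79.50. Traveler owes $1,783.50 (running OOP $2,025.50).
Claim 3 — $6,244: 25% coinsurance on $6,244 = $1,561. Traveler owes $1,561 (running OOP $3,586.50).

$1,561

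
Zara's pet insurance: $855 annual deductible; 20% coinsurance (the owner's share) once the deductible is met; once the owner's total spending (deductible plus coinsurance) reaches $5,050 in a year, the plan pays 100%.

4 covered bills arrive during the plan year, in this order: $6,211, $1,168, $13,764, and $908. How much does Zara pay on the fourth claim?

$137.40

#1 ($6,211): $855 to deductible, leaving $5,356; owner's 20% is $1,071.20. Owner owes $1,926.20 (running OOP $1,926.20).
#2 ($1,168): deductible met; 20% of $1,168 = $233.60. Owner pays $233.60; OOP now $2,159.80.
#3 ($13,764): 20% coinsurance on $13,764 = $2,752.80. Cost to owner: $2,752.80. OOP to date $4,912.60.
#4 ($908): deductible met; 20% of $908 = $181.60. OOP would hit $5,094.20 > $5,050, so the cap limits the owner to $5,050 − $4,912.60 = $137.40.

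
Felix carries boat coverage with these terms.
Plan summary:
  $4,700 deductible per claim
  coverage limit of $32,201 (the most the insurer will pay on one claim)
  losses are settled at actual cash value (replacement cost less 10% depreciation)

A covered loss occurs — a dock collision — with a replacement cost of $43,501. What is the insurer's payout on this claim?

At 10% depreciation, ACV = $43,501 − $4,350.10 = $39,150.90.
After the deductible, $39,150.90 − $4,700 = $34,450.90 remains.
Since $34,450.90 > $32,201, the payout is capped at $32,201.

$32,201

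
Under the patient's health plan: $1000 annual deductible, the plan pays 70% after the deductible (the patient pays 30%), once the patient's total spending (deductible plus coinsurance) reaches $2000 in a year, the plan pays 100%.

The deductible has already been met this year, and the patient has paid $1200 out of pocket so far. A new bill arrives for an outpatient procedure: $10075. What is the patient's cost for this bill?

With the deductible met, the entire $10075 is subject to coinsurance.
30% of $10075 = $3022.50 falls to the patient.
That would bring total out-of-pocket to $4222.50, past the $2000 cap. The patient is capped at $2000 − $1200 = $800 on this claim.

$800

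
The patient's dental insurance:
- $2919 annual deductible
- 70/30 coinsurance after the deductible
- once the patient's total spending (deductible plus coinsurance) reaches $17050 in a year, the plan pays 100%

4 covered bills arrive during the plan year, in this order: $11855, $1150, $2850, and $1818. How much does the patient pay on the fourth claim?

$545.40

#1 ($11855): $2919 to deductible, leaving $8936; 30% of $8936 = $2680.80. Cost to patient: $5599.80. OOP to date $5599.80.
#2 ($1150): deductible already satisfied, so patient's share is 30% × $1150 = $345. Cost to patient: $345. OOP to date $5944.80.
#3 ($2850): deductible already satisfied, so patient's share is 30% × $2850 = $855. Patient owes $855 (running OOP $6799.80).
#4 ($1818): deductible already satisfied, so patient's share is 30% × $1818 = $545.40. Patient owes $545.40 (running OOP $7345.20).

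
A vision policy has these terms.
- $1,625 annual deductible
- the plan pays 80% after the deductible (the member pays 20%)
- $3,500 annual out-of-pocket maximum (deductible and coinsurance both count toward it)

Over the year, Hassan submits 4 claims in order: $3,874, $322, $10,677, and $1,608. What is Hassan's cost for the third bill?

Claim 1 — $3,874: deductible takes $1,625, $2,249 remains; coinsurance $2,249 × 20% = $449.80. Member owes $2,074.80 (running OOP $2,074.80).
Claim 2 — $322: deductible already satisfied, so member's share is 20% × $322 = $64.40. Member pays $64.40; OOP now $2,139.20.
Claim 3 — $10,677: 20% coinsurance on $10,677 = $2,135.40. That would push OOP to $4,274.60, over the $3,500 cap, so member pays $3,500 − $2,139.20 = $1,360.80.

$1,360.80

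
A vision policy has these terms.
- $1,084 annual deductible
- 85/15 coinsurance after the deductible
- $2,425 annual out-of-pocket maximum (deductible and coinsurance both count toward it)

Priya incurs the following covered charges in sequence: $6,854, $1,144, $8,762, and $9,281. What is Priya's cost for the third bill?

$303.90

Claim 1 ($6,854): deductible takes $1,084, $5,770 remains; 15% of $5,770 = $865.50. Cost to member: $1,949.50. OOP to date $1,949.50.
Claim 2 ($1,144): deductible met; 15% of $1,144 = $171.60. Cost to member: $171.60. OOP to date $2,121.10.
Claim 3 ($8,762): deductible met; 15% of $8,762 = $1,314.30. Adding that to $2,121.10 gives $3,435.40, past the $2,425 cap; member pays only $2,425 − $2,121.10 = $303.90.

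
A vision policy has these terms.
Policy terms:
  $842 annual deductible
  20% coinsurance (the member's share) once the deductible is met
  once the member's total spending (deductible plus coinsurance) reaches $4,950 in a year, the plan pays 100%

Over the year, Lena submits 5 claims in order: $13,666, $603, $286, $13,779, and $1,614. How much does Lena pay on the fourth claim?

Claim 1 ($13,666): deductible takes $842, $12,824 remains; coinsurance $12,824 × 20% = $2,564.80. Cost to member: $3,406.80. OOP to date $3,406.80.
Claim 2 ($603): deductible already satisfied, so member's share is 20% × $603 = $120.60. Cost to member: $120.60. OOP to date $3,527.40.
Claim 3 ($286): deductible met; 20% of $286 = $57.20. Cost to member: $57.20. OOP to date $3,584.60.
Claim 4 ($13,779): 20% coinsurance on $13,779 = $2,755.80. That would push OOP to $6,340.40, over the $4,950 cap, so member pays $4,950 − $3,584.60 = $1,365.40.

$1,365.40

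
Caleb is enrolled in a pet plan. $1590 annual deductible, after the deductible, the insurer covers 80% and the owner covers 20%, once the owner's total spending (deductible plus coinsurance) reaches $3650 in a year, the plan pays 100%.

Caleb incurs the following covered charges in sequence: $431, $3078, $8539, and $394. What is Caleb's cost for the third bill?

$1676.20

Claim 1 ($431): fully absorbed by the deductible. Owner pays $431; OOP now $431.
Claim 2 ($3078): deductible takes $1159, $1919 remains; owner's 20% is $383.80. Owner pays $1542.80; OOP now $1973.80.
Claim 3 ($8539): deductible met; 20% of $8539 = $1707.80. Adding that to $1973.80 gives $3681.60, past the $3650 cap; owner pays only $3650 − $1973.80 = $1676.20.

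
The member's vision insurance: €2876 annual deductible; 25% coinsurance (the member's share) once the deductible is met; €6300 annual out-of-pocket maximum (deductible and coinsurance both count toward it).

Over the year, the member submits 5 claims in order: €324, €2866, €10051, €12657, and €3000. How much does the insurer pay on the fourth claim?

€11824.25

Bill 1, €324: entire amount goes to the deductible. Member pays €324; OOP now €324. Insurer: €324 − €324 = €0.
Bill 2, €2866: €2552 finishes the deductible; €314 goes to coinsurance; member's 25% is €78.50. Member pays €2630.50; OOP now €2954.50. Plan pays €2866 − €2630.50 = €235.50.
Bill 3, €10051: deductible already satisfied, so member's share is 25% × €10051 = €2512.75. Member owes €2512.75 (running OOP €5467.25). Plan pays €10051 − €2512.75 = €7538.25.
Bill 4, €12657: deductible met; 25% of €12657 = €3164.25. OOP would hit €8631.50 > €6300, so the cap limits the member to €6300 − €5467.25 = €832.75. Insurer: €12657 − €832.75 = €11824.25.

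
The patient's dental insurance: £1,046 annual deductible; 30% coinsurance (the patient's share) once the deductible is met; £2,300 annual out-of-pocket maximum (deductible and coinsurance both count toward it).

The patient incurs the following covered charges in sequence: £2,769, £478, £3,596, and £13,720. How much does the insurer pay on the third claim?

Claim 1 (£2,769): deductible takes £1,046, £1,723 remains; patient's 30% is £516.90. Patient owes £1,562.90 (running OOP £1,562.90). Plan pays £2,769 − £1,562.90 = £1,206.10.
Claim 2 (£478): deductible already satisfied, so patient's share is 30% × £478 = £143.40. Patient owes £143.40 (running OOP £1,706.30). Insurer: £478 − £143.40 = £334.60.
Claim 3 (£3,596): deductible met; 30% of £3,596 = £1,078.80. That would push OOP to £2,785.10, over the £2,300 cap, so patient pays £2,300 − £1,706.30 = £593.70. Insurer: £3,596 − £593.70 = £3,002.30.

£3,002.30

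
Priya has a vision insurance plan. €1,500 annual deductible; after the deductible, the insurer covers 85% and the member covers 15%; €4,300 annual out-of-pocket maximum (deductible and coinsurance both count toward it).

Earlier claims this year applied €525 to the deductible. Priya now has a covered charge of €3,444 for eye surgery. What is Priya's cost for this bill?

€1,345.35

Remaining deductible: €1,500 − €525 = €975.
The remaining €2,469 (= €3,444 − €975) moves to coinsurance.
Member's 15% share of €2,469 is €370.35.
That puts the member's cost at €975 + €370.35 = €1,345.35 before any cap.
Cumulative spending €525 + €1,345.35 = €1,870.35 stays under the €4,300 maximum.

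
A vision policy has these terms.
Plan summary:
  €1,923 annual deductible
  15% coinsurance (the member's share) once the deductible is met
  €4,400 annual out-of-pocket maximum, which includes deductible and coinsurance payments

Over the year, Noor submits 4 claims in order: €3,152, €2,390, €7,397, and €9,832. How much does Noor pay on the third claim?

€1,109.55

Claim 1 (€3,152): deductible takes €1,923, €1,229 remains; coinsurance €1,229 × 15% = €184.35. Cost to member: €2,107.35. OOP to date €2,107.35.
Claim 2 (€2,390): deductible already satisfied, so member's share is 15% × €2,390 = €358.50. Member owes €358.50 (running OOP €2,465.85).
Claim 3 (€7,397): 15% coinsurance on €7,397 = €1,109.55. Member pays €1,109.55; OOP now €3,575.40.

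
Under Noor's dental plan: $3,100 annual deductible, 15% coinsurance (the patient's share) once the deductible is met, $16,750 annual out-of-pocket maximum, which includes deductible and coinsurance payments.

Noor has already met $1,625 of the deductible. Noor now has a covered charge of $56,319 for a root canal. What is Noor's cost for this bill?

Deductible still to meet: $3,100 − $1,625 = $1,475.
After the $1,475 deductible portion, $56,319 − $1,475 = $54,844 is subject to coinsurance.
Coinsurance: $54,844 × 15% = $8,226.60.
So the patient owes $1,475 + $8,226.60 = $9,701.60 before any cap.
Total out-of-pocket so far would be $1,625 + $9,701.60 = $11,326.60, below the $16,750 cap — no reduction.

$9,701.60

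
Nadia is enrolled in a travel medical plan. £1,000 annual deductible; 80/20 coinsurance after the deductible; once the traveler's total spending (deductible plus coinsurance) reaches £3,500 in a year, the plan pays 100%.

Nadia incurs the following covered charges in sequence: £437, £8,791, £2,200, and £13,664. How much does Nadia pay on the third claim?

£440

Claim 1 — £437: entire amount goes to the deductible. Cost to traveler: £437. OOP to date £437.
Claim 2 — £8,791: deductible takes £563, £8,228 remains; traveler's 20% is £1,645.60. Traveler owes £2,208.60 (running OOP £2,645.60).
Claim 3 — £2,200: deductible met; 20% of £2,200 = £440. Traveler pays £440; OOP now £3,085.60.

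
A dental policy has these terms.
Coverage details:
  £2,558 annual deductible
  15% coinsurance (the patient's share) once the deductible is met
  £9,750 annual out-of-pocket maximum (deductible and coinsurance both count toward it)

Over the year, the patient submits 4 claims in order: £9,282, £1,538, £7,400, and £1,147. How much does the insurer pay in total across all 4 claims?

£14,287.65

#1 (£9,282): £2,558 finishes the deductible; £6,724 goes to coinsurance; 15% of £6,724 = £1,008.60. Patient owes £3,566.60 (running OOP £3,566.60). Insurer: £9,282 − £3,566.60 = £5,715.40.
#2 (£1,538): deductible already satisfied, so patient's share is 15% × £1,538 = £230.70. Patient owes £230.70 (running OOP £3,797.30). Insurer: £1,538 − £230.70 = £1,307.30.
#3 (£7,400): 15% coinsurance on £7,400 = £1,110. Patient owes £1,110 (running OOP £4,907.30). Plan pays £7,400 − £1,110 = £6,290.
#4 (£1,147): deductible met; 15% of £1,147 = £172.05. Cost to patient: £172.05. OOP to date £5,079.35. Insurer: £1,147 − £172.05 = £974.95.
Insurer total = bills − patient's total = £19,367 − £5,079.35 = £14,287.65.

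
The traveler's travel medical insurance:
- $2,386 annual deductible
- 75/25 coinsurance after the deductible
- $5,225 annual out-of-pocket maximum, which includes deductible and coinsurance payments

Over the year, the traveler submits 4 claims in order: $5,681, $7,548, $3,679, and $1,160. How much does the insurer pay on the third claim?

Claim 1 — $5,681: $2,386 finishes the deductible; $3,295 goes to coinsurance; traveler's 25% is $823.75. Traveler owes $3,209.75 (running OOP $3,209.75). Insurer: $5,681 − $3,209.75 = $2,471.25.
Claim 2 — $7,548: 25% coinsurance on $7,548 = $1,887. Traveler owes $1,887 (running OOP $5,096.75). Insurer: $7,548 − $1,887 = $5,661.
Claim 3 — $3,679: 25% coinsurance on $3,679 = $919.75. Adding that to $5,096.75 gives $6,016.50, past the $5,225 cap; traveler pays only $5,225 − $5,096.75 = $128.25. Plan pays $3,679 − $128.25 = $3,550.75.

$3,550.75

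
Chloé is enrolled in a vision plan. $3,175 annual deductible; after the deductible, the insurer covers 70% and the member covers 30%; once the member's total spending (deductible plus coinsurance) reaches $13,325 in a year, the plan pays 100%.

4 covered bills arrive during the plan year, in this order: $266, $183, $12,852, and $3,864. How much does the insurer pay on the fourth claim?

Bill 1, $266: fully absorbed by the deductible. Member pays $266; OOP now $266. Plan pays $266 − $266 = $0.
Bill 2, $183: fully absorbed by the deductible. Member pays $183; OOP now $449. Plan pays $183 − $183 = $0.
Bill 3, $12,852: $2,726 finishes the deductible; $10,126 goes to coinsurance; 30% of $10,126 = $3,037.80. Member owes $5,763.80 (running OOP $6,212.80). Insurer: $12,852 − $5,763.80 = $7,088.20.
Bill 4, $3,864: deductible already satisfied, so member's share is 30% × $3,864 = $1,159.20. Cost to member: $1,159.20. OOP to date $7,372. Plan pays $3,864 − $1,159.20 = $2,704.80.

$2,704.80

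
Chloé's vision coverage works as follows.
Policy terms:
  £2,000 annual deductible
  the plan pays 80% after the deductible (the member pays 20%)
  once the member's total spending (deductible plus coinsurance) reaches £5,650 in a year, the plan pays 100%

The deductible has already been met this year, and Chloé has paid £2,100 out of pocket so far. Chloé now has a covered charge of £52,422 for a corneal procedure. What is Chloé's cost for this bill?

With the deductible met, the entire £52,422 is subject to coinsurance.
Coinsurance: £52,422 × 20% = £10,484.40.
Year-to-date out-of-pocket would reach £2,100 + £10,484.40 = £12,584.40, above the £5,650 maximum, so the member pays only £5,650 − £2,100 = £3,550.

£3,550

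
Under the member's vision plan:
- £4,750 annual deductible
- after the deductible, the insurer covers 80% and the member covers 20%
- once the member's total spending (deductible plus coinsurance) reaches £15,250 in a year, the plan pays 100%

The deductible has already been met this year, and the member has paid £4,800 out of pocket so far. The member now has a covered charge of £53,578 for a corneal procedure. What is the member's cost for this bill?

£10,450

With the deductible met, the entire £53,578 is subject to coinsurance.
Coinsurance: £53,578 × 20% = £10,715.60.
Adding £10,715.60 to the £4,800 already spent would give £15,515.60, which exceeds the £15,250 cap; the member pays just £15,250 − £4,800 = £10,450.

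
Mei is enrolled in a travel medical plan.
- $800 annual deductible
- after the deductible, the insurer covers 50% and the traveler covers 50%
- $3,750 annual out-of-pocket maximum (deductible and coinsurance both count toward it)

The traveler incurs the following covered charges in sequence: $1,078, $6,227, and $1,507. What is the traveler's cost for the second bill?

Claim 1 ($1,078): $800 finishes the deductible; $278 goes to coinsurance; traveler's 50% is $139. Cost to traveler: $939. OOP to date $939.
Claim 2 ($6,227): deductible met; 50% of $6,227 = $3,113.50. That would push OOP to $4,052.50, over the $3,750 cap, so traveler pays $3,750 − $939 = $2,811.

$2,811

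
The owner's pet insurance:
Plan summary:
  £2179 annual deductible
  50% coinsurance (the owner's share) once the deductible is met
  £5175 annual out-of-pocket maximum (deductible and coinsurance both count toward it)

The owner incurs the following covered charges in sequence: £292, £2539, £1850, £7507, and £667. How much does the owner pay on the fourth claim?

£1745

#1 (£292): fully absorbed by the deductible. Cost to owner: £292. OOP to date £292.
#2 (£2539): deductible takes £1887, £652 remains; 50% of £652 = £326. Cost to owner: £2213. OOP to date £2505.
#3 (£1850): 50% coinsurance on £1850 = £925. Owner owes £925 (running OOP £3430).
#4 (£7507): 50% coinsurance on £7507 = £3753.50. That would push OOP to £7183.50, over the £5175 cap, so owner pays £5175 − £3430 = £1745.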